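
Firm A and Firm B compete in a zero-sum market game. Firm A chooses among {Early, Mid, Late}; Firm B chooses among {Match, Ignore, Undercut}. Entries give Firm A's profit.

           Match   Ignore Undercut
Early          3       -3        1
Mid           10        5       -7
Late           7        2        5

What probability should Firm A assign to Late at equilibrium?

4/5

Row minima: Early → -3, Mid → -7, Late → 2; maximin = 2.
Column maxima: Match → 10, Ignore → 5, Undercut → 5; minimax = 5.
2 ≠ 5, so there is no saddle point; optimal play is mixed.
Early is strictly dominated by Late, so Firm A never plays it.
Match is strictly dominated by Ignore (it gives Firm A strictly more in every row), so Firm B never plays it.
On the remaining 2×2 (Mid, Late vs Ignore, Undercut):
Let Firm A play Mid with probability p. Expected payoff against Ignore: 5p + 2(1−p) = 3p + 2; against Undercut: (-7)p + 5(1−p) = −12p + 5.
Setting these equal: 3p + 2 = −12p + 5 ⇒ 15p = 3 ⇒ p = 1/5, and the value is (3)·(1/5) + 2 = 13/5.
For Firm B: with q = P(Ignore), equating Mid's and Late's payoffs gives 12q − 7 = −3q + 5 ⇒ q = 4/5.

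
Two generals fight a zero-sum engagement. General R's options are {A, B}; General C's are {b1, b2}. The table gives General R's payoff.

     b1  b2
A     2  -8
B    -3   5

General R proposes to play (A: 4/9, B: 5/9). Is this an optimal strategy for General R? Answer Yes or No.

Against b1 this mix gives (4/9)·2 + (5/9)·(-3) = -7/9.
Against b2 this mix gives (4/9)·(-8) + (5/9)·5 = -7/9.
All of General C's active replies (b1, b2) yield -7/9, and no column does worse for General R. The mix makes General C indifferent and guarantees -7/9, so it is optimal.

Yes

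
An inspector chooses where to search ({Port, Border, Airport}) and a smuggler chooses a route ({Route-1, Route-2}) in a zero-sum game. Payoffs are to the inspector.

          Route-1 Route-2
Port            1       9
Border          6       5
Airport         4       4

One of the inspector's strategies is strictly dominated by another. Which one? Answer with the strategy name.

Border gives a strictly higher payoff than Airport against every column: 6 > 4, 5 > 4.
So Airport is strictly dominated and the inspector never plays it.

Airport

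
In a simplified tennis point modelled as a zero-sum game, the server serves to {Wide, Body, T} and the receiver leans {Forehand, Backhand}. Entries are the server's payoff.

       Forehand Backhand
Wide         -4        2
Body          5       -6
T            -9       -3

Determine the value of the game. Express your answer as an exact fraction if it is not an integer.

Row minima: Wide → -4, Body → -6, T → -9; maximin = -4.
Column maxima: Forehand → 5, Backhand → 2; minimax = 2.
-4 ≠ 2, so there is no saddle point; optimal play is mixed.
T is strictly dominated by Wide, so the server never plays it.
On the remaining 2×2 (Wide, Body vs Forehand, Backhand):
Let the server play Wide with probability p. Expected payoff against Forehand: (-4)p + 5(1−p) = −9p + 5; against Backhand: 2p + (-6)(1−p) = 8p − 6.
Setting these equal: −9p + 5 = 8p − 6 ⇒ −17p = -11 ⇒ p = 11/17, and the value is (-9)·(11/17) + 5 = -14/17.
For the receiver: with q = P(Forehand), equating Wide's and Body's payoffs gives −6q + 2 = 11q − 6 ⇒ q = 8/17.

-14/17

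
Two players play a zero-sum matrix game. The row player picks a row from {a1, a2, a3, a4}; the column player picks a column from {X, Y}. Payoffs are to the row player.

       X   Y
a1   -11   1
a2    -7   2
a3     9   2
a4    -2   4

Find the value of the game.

Row minima: a1 → -11, a2 → -7, a3 → 2, a4 → -2; maximin = 2.
Column maxima: X → 9, Y → 4; minimax = 4.
2 ≠ 4, so there is no saddle point; optimal play is mixed.
a1 is strictly dominated by a2, so the row player never plays it.
a2 is strictly dominated by a4, so the row player never plays it.
On the remaining 2×2 (a3, a4 vs X, Y):
Let the row player play a3 with probability p. Expected payoff against X: 9p + (-2)(1−p) = 11p − 2; against Y: 2p + 4(1−p) = −2p + 4.
Setting these equal: 11p − 2 = −2p + 4 ⇒ 13p = 6 ⇒ p = 6/13, and the value is (11)·(6/13) − 2 = 40/13.
For the column player: with q = P(X), equating a3's and a4's payoffs gives 7q + 2 = −6q + 4 ⇒ q = 2/13.

40/13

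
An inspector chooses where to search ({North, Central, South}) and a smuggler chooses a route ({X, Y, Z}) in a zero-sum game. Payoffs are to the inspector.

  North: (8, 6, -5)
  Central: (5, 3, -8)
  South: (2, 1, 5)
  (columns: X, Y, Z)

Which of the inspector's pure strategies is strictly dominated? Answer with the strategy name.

North gives a strictly higher payoff than Central against every column: 8 > 5, 6 > 3, -5 > -8.
So Central is strictly dominated and the inspector never plays it.

Central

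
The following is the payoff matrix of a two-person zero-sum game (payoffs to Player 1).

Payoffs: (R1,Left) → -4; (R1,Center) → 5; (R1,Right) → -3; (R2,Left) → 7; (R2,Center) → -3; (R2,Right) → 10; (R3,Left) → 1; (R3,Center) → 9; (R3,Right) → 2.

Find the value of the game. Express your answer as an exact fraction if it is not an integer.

Row minima: R1 → -4, R2 → -3, R3 → 1; maximin = 1.
Column maxima: Left → 7, Center → 9, Right → 10; minimax = 7.
1 ≠ 7, so there is no saddle point; optimal play is mixed.
R1 is strictly dominated by R3, so Player 1 never plays it.
Right is strictly dominated by Left (it gives Player 1 strictly more in every row), so Player 2 never plays it.
On the remaining 2×2 (R2, R3 vs Left, Center):
Let Player 1 play R2 with probability p. Expected payoff against Left: 7p + 1(1−p) = 6p + 1; against Center: (-3)p + 9(1−p) = −12p + 9.
Setting these equal: 6p + 1 = −12p + 9 ⇒ 18p = 8 ⇒ p = 4/9, and the value is (6)·(4/9) + 1 = 11/3.
For Player 2: with q = P(Left), equating R2's and R3's payoffs gives 10q − 3 = −8q + 9 ⇒ q = 2/3.

11/3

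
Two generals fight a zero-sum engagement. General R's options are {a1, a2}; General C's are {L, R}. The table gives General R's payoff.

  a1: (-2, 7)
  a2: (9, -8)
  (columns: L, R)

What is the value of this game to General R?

Row minima: a1 → -2, a2 → -8; maximin = -2.
Column maxima: L → 9, R → 7; minimax = 7.
-2 ≠ 7, so there is no saddle point; optimal play is mixed.
Let General R play a1 with probability p. Expected payoff against L: (-2)p + 9(1−p) = −11p + 9; against R: 7p + (-8)(1−p) = 15p − 8.
Setting these equal: −11p + 9 = 15p − 8 ⇒ −26p = -17 ⇒ p = 17/26, and the value is (-11)·(17/26) + 9 = 47/26.
For General C: with q = P(L), equating a1's and a2's payoffs gives −9q + 7 = 17q − 8 ⇒ q = 15/26.

47/26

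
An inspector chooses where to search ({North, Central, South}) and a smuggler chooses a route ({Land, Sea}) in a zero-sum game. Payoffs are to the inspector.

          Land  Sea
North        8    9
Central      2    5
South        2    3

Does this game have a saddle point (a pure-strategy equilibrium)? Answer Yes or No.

Yes

Row minima: North → 8, Central → 2, South → 2; maximin = 8.
Column maxima: Land → 8, Sea → 9; minimax = 8.
maximin = minimax = 8, so a saddle point exists.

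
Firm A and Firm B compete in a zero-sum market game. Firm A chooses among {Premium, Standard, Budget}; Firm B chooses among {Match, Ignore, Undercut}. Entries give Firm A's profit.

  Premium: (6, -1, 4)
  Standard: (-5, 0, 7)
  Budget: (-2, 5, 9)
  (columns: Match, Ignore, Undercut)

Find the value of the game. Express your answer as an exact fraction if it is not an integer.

2

Row minima: Premium → -1, Standard → -5, Budget → -2; maximin = -1.
Column maxima: Match → 6, Ignore → 5, Undercut → 9; minimax = 5.
-1 ≠ 5, so there is no saddle point; optimal play is mixed.
Standard is strictly dominated by Budget, so Firm A never plays it.
Undercut is strictly dominated by Ignore (it gives Firm A strictly more in every row), so Firm B never plays it.
On the remaining 2×2 (Premium, Budget vs Match, Ignore):
Let Firm A play Premium with probability p. Expected payoff against Match: 6p + (-2)(1−p) = 8p − 2; against Ignore: (-1)p + 5(1−p) = −6p + 5.
Setting these equal: 8p − 2 = −6p + 5 ⇒ 14p = 7 ⇒ p = 1/2, and the value is (8)·(1/2) − 2 = 2.
For Firm B: with q = P(Match), equating Premium's and Budget's payoffs gives 7q − 1 = −7q + 5 ⇒ q = 3/7.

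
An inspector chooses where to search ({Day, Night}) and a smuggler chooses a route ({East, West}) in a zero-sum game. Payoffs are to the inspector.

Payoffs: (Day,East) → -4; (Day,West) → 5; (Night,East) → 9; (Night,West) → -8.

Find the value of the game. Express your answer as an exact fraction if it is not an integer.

1/2

Row minima: Day → -4, Night → -8; maximin = -4.
Column maxima: East → 9, West → 5; minimax = 5.
-4 ≠ 5, so there is no saddle point; optimal play is mixed.
Let the inspector play Day with probability p. Expected payoff against East: (-4)p + 9(1−p) = −13p + 9; against West: 5p + (-8)(1−p) = 13p − 8.
Setting these equal: −13p + 9 = 13p − 8 ⇒ −26p = -17 ⇒ p = 17/26, and the value is (-13)·(17/26) + 9 = 1/2.
For the smuggler: with q = P(East), equating Day's and Night's payoffs gives −9q + 5 = 17q − 8 ⇒ q = 1/2.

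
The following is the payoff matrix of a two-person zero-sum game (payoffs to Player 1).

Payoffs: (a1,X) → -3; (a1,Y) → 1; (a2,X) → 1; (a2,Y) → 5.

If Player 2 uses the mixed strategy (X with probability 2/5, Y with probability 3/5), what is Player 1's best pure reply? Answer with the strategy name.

a2

Expected payoff of a1: (2/5)·(-3) + (3/5)·1 = -3/5.
Expected payoff of a2: (2/5)·1 + (3/5)·5 = 17/5.
The largest is 17/5, so Player 1's best response is a2.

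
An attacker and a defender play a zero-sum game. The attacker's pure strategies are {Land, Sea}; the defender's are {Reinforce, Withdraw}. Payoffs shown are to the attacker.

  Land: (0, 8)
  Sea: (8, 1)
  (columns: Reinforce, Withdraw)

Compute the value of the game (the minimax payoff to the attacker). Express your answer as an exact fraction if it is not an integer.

Row minima: Land → 0, Sea → 1; maximin = 1.
Column maxima: Reinforce → 8, Withdraw → 8; minimax = 8.
1 ≠ 8, so there is no saddle point; optimal play is mixed.
Let the attacker play Land with probability p. Expected payoff against Reinforce: 0p + 8(1−p) = −8p + 8; against Withdraw: 8p + 1(1−p) = 7p + 1.
Setting these equal: −8p + 8 = 7p + 1 ⇒ −15p = -7 ⇒ p = 7/15, and the value is (-8)·(7/15) + 8 = 64/15.
For the defender: with q = P(Reinforce), equating Land's and Sea's payoffs gives −8q + 8 = 7q + 1 ⇒ q = 7/15.

64/15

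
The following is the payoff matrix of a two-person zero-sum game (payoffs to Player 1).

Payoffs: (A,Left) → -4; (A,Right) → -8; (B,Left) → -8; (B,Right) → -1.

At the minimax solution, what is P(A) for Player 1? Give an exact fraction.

Row minima: A → -8, B → -8; maximin = -8.
Column maxima: Left → -4, Right → -1; minimax = -4.
-8 ≠ -4, so there is no saddle point; optimal play is mixed.
Let Player 1 play A with probability p. Expected payoff against Left: (-4)p + (-8)(1−p) = 4p − 8; against Right: (-8)p + (-1)(1−p) = −7p − 1.
Setting these equal: 4p − 8 = −7p − 1 ⇒ 11p = 7 ⇒ p = 7/11, and the value is (4)·(7/11) − 8 = -60/11.
For Player 2: with q = P(Left), equating A's and B's payoffs gives 4q − 8 = −7q − 1 ⇒ q = 7/11.

7/11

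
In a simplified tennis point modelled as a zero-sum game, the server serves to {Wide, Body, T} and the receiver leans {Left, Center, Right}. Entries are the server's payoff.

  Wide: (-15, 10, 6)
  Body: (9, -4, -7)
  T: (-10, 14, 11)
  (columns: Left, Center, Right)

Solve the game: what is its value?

Row minima: Wide → -15, Body → -7, T → -10; maximin = -7.
Column maxima: Left → 9, Center → 14, Right → 11; minimax = 9.
-7 ≠ 9, so there is no saddle point; optimal play is mixed.
Wide is strictly dominated by T, so the server never plays it.
Center is strictly dominated by Right (it gives the server strictly more in every row), so the receiver never plays it.
On the remaining 2×2 (Body, T vs Left, Right):
Let the server play Body with probability p. Expected payoff against Left: 9p + (-10)(1−p) = 19p − 10; against Right: (-7)p + 11(1−p) = −18p + 11.
Setting these equal: 19p − 10 = −18p + 11 ⇒ 37p = 21 ⇒ p = 21/37, and the value is (19)·(21/37) − 10 = 29/37.
For the receiver: with q = P(Left), equating Body's and T's payoffs gives 16q − 7 = −21q + 11 ⇒ q = 18/37.

29/37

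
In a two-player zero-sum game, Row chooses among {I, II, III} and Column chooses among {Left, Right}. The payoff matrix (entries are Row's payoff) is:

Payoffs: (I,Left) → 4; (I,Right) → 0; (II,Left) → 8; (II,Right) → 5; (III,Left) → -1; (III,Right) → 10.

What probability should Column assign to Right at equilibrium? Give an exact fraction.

Row minima: I → 0, II → 5, III → -1; maximin = 5.
Column maxima: Left → 8, Right → 10; minimax = 8.
5 ≠ 8, so there is no saddle point; optimal play is mixed.
I is strictly dominated by II, so Row never plays it.
On the remaining 2×2 (II, III vs Left, Right):
Let Row play II with probability p. Expected payoff against Left: 8p + (-1)(1−p) = 9p − 1; against Right: 5p + 10(1−p) = −5p + 10.
Setting these equal: 9p − 1 = −5p + 10 ⇒ 14p = 11 ⇒ p = 11/14, and the value is (9)·(11/14) − 1 = 85/14.
For Column: with q = P(Left), equating II's and III's payoffs gives 3q + 5 = −11q + 10 ⇒ q = 5/14.

9/14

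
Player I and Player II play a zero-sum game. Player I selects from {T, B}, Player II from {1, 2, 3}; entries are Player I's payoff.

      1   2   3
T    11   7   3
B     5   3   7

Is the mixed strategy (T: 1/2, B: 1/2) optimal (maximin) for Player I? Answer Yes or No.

Yes

Against 1 this mix gives (1/2)·11 + (1/2)·5 = 8.
Against 2 this mix gives (1/2)·7 + (1/2)·3 = 5.
Against 3 this mix gives (1/2)·3 + (1/2)·7 = 5.
All of Player II's active replies (2, 3) yield 5, and no column does worse for Player I. The mix makes Player II indifferent and guarantees 5, so it is optimal.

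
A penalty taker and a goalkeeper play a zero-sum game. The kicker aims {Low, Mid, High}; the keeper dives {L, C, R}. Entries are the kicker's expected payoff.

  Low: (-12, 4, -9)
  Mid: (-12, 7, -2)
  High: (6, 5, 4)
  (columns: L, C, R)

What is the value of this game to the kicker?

4

Row minima: Low → -12, Mid → -12, High → 4; maximin = 4.
Column maxima: L → 6, C → 7, R → 4; minimax = 4.
Since maximin = minimax = 4, there is a saddle point and the value is 4.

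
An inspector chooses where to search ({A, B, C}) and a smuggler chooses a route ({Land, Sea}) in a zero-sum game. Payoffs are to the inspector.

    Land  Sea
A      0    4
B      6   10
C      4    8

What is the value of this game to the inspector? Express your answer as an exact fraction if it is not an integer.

Row minima: A → 0, B → 6, C → 4; maximin = 6.
Column maxima: Land → 6, Sea → 10; minimax = 6.
Since maximin = minimax = 6, there is a saddle point and the value is 6.

6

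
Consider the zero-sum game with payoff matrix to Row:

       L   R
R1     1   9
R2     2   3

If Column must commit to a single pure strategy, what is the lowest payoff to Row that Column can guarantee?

2

Column maxima: L → 2, R → 9.
The smallest of these is 2.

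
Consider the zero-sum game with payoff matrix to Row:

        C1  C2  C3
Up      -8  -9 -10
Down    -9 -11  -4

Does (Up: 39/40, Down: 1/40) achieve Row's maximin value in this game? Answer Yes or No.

No

Against C1 this mix gives (39/40)·(-8) + (1/40)·(-9) = -321/40.
Against C2 this mix gives (39/40)·(-9) + (1/40)·(-11) = -181/20.
Against C3 this mix gives (39/40)·(-10) + (1/40)·(-4) = -197/20.
Column will play C3, holding Row to -197/20. Shifting weight toward the row that does better against C3 would raise this floor (the equalizing mix achieves -37/4 against both C3 and C2), so the proposed strategy is not optimal.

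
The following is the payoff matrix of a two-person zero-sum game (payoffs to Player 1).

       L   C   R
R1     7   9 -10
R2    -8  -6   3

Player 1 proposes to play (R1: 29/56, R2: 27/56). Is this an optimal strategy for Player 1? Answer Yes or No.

Against L this mix gives (29/56)·7 + (27/56)·(-8) = -13/56.
Against C this mix gives (29/56)·9 + (27/56)·(-6) = 99/56.
Against R this mix gives (29/56)·(-10) + (27/56)·3 = -209/56.
Player 2 will play R, holding Player 1 to -209/56. Shifting weight toward the row that does better against R would raise this floor (the equalizing mix achieves -59/28 against both R and L), so the proposed strategy is not optimal.

No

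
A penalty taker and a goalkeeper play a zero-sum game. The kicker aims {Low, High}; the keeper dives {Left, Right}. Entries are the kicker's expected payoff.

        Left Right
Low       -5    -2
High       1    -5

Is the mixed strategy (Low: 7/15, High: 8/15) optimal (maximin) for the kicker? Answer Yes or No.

No

Against Left this mix gives (7/15)·(-5) + (8/15)·1 = -9/5.
Against Right this mix gives (7/15)·(-2) + (8/15)·(-5) = -18/5.
The keeper will play Right, holding the kicker to -18/5. Shifting weight toward the row that does better against Right would raise this floor (the equalizing mix achieves -3 against both Right and Left), so the proposed strategy is not optimal.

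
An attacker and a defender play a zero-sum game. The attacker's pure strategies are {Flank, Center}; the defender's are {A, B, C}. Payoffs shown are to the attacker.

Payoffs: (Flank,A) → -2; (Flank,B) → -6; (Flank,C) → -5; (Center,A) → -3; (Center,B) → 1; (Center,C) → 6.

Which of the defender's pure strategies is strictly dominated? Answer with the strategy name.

B holds the attacker's payoff strictly below C in every row: -6 < -5, 1 < 6.
So C is strictly dominated for the defender.

C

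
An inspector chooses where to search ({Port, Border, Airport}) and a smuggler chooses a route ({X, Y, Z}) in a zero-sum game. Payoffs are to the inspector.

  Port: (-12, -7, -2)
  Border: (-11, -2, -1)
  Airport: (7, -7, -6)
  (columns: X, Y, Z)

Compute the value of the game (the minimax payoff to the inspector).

-91/23

Row minima: Port → -12, Border → -11, Airport → -7; maximin = -7.
Column maxima: X → 7, Y → -2, Z → -1; minimax = -2.
-7 ≠ -2, so there is no saddle point; optimal play is mixed.
Port is strictly dominated by Border, so the inspector never plays it.
Z is strictly dominated by Y (it gives the inspector strictly more in every row), so the smuggler never plays it.
On the remaining 2×2 (Border, Airport vs X, Y):
Let the inspector play Border with probability p. Expected payoff against X: (-11)p + 7(1−p) = −18p + 7; against Y: (-2)p + (-7)(1−p) = 5p − 7.
Setting these equal: −18p + 7 = 5p − 7 ⇒ −23p = -14 ⇒ p = 14/23, and the value is (-18)·(14/23) + 7 = -91/23.
For the smuggler: with q = P(X), equating Border's and Airport's payoffs gives −9q − 2 = 14q − 7 ⇒ q = 5/23.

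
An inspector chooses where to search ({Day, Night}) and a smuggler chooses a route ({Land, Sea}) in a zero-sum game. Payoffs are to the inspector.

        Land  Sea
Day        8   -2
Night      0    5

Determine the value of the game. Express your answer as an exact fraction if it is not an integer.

Row minima: Day → -2, Night → 0; maximin = 0.
Column maxima: Land → 8, Sea → 5; minimax = 5.
0 ≠ 5, so there is no saddle point; optimal play is mixed.
Let the inspector play Day with probability p. Expected payoff against Land: 8p + 0(1−p) = 8p; against Sea: (-2)p + 5(1−p) = −7p + 5.
Setting these equal: 8p = −7p + 5 ⇒ 15p = 5 ⇒ p = 1/3, and the value is (8)·(1/3) = 8/3.
For the smuggler: with q = P(Land), equating Day's and Night's payoffs gives 10q − 2 = −5q + 5 ⇒ q = 7/15.

8/3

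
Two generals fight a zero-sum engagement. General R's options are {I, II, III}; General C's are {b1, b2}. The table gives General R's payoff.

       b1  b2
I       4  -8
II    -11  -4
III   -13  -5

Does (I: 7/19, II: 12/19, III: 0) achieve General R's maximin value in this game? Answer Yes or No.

Against b1 this mix gives (7/19)·4 + (12/19)·(-11) = -104/19.
Against b2 this mix gives (7/19)·(-8) + (12/19)·(-4) = -104/19.
All of General C's active replies (b1, b2) yield -104/19, and no column does worse for General R. The mix makes General C indifferent and guarantees -104/19, so it is optimal.

Yes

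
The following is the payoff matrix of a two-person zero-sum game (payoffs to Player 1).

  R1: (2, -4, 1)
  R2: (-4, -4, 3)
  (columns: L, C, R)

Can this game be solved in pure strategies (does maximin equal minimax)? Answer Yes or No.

Yes

Row minima: R1 → -4, R2 → -4; maximin = -4.
Column maxima: L → 2, C → -4, R → 3; minimax = -4.
maximin = minimax = -4, so a saddle point exists.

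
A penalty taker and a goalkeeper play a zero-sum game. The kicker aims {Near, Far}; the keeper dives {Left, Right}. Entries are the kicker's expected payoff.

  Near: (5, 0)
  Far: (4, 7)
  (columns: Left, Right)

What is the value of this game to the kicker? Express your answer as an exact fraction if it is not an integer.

Row minima: Near → 0, Far → 4; maximin = 4.
Column maxima: Left → 5, Right → 7; minimax = 5.
4 ≠ 5, so there is no saddle point; optimal play is mixed.
Let the kicker play Near with probability p. Expected payoff against Left: 5p + 4(1−p) = p + 4; against Right: 0p + 7(1−p) = −7p + 7.
Setting these equal: p + 4 = −7p + 7 ⇒ 8p = 3 ⇒ p = 3/8, and the value is (1)·(3/8) + 4 = 35/8.
For the keeper: with q = P(Left), equating Near's and Far's payoffs gives 5q = −3q + 7 ⇒ q = 7/8.

35/8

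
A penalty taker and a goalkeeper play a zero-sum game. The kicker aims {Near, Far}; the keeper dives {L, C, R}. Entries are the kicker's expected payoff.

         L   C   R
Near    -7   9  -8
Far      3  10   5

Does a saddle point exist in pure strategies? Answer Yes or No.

Row minima: Near → -8, Far → 3; maximin = 3.
Column maxima: L → 3, C → 10, R → 5; minimax = 3.
maximin = minimax = 3, so a saddle point exists.

Yes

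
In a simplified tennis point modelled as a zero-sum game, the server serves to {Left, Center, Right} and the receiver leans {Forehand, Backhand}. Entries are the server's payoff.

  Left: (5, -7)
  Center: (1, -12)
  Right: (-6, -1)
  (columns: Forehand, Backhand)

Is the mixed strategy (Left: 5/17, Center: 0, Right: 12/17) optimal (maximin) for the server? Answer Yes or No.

Against Forehand this mix gives (5/17)·5 + (12/17)·(-6) = -47/17.
Against Backhand this mix gives (5/17)·(-7) + (12/17)·(-1) = -47/17.
All of the receiver's active replies (Forehand, Backhand) yield -47/17, and no column does worse for the server. The mix makes the receiver indifferent and guarantees -47/17, so it is optimal.

Yes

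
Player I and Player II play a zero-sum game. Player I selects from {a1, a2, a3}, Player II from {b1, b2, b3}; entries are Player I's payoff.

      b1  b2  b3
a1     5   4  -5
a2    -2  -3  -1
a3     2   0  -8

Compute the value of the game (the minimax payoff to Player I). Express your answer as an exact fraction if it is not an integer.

-19/11

Row minima: a1 → -5, a2 → -3, a3 → -8; maximin = -3.
Column maxima: b1 → 5, b2 → 4, b3 → -1; minimax = -1.
-3 ≠ -1, so there is no saddle point; optimal play is mixed.
a3 is strictly dominated by a1, so Player I never plays it.
b1 is strictly dominated by b2 (it gives Player I strictly more in every row), so Player II never plays it.
On the remaining 2×2 (a1, a2 vs b2, b3):
Let Player I play a1 with probability p. Expected payoff against b2: 4p + (-3)(1−p) = 7p − 3; against b3: (-5)p + (-1)(1−p) = −4p − 1.
Setting these equal: 7p − 3 = −4p − 1 ⇒ 11p = 2 ⇒ p = 2/11, and the value is (7)·(2/11) − 3 = -19/11.
For Player II: with q = P(b2), equating a1's and a2's payoffs gives 9q − 5 = −2q − 1 ⇒ q = 4/11.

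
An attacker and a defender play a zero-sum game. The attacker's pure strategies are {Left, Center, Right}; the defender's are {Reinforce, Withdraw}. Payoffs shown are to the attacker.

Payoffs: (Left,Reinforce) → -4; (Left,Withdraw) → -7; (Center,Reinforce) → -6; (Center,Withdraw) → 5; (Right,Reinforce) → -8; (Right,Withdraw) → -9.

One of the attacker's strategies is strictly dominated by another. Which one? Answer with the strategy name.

Right

Left gives a strictly higher payoff than Right against every column: -4 > -8, -7 > -9.
So Right is strictly dominated and the attacker never plays it.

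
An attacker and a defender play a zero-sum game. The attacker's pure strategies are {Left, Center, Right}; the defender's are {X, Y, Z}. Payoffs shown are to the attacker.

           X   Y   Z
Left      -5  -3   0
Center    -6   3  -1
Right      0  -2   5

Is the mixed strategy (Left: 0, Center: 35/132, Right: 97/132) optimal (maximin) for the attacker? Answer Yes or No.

Against X this mix gives (35/132)·(-6) + (97/132)·0 = -35/22.
Against Y this mix gives (35/132)·3 + (97/132)·(-2) = -89/132.
Against Z this mix gives (35/132)·(-1) + (97/132)·5 = 75/22.
The defender will play X, holding the attacker to -35/22. Shifting weight toward the row that does better against X would raise this floor (the equalizing mix achieves -12/11 against both X and Y), so the proposed strategy is not optimal.

No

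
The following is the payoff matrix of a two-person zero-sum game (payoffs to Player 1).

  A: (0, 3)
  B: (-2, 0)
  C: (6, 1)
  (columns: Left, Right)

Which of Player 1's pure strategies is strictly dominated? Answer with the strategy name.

B

A gives a strictly higher payoff than B against every column: 0 > -2, 3 > 0.
So B is strictly dominated and Player 1 never plays it.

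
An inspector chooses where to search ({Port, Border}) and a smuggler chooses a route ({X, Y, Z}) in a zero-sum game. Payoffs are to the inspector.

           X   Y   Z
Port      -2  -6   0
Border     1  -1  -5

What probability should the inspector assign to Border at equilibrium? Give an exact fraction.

Row minima: Port → -6, Border → -5; maximin = -5.
Column maxima: X → 1, Y → -1, Z → 0; minimax = -1.
-5 ≠ -1, so there is no saddle point; optimal play is mixed.
X is strictly dominated by Y (it gives the inspector strictly more in every row), so the smuggler never plays it.
On the remaining 2×2 (Port, Border vs Y, Z):
Let the inspector play Port with probability p. Expected payoff against Y: (-6)p + (-1)(1−p) = −5p − 1; against Z: 0p + (-5)(1−p) = 5p − 5.
Setting these equal: −5p − 1 = 5p − 5 ⇒ −10p = -4 ⇒ p = 2/5, and the value is (-5)·(2/5) − 1 = -3.
For the smuggler: with q = P(Y), equating Port's and Border's payoffs gives −6q = 4q − 5 ⇒ q = 1/2.

3/5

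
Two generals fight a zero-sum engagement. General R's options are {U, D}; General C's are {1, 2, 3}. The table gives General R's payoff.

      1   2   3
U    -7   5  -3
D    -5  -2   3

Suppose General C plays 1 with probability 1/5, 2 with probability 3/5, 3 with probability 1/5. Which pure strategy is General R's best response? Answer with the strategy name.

U

Expected payoff of U: (1/5)·(-7) + (3/5)·5 + (1/5)·(-3) = 1.
Expected payoff of D: (1/5)·(-5) + (3/5)·(-2) + (1/5)·3 = -8/5.
The largest is 1, so General R's best response is U.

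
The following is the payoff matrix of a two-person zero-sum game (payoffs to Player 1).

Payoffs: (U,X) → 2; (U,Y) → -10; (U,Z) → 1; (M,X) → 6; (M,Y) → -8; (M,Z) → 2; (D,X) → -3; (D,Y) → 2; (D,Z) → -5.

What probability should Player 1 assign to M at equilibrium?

7/17

Row minima: U → -10, M → -8, D → -5; maximin = -5.
Column maxima: X → 6, Y → 2, Z → 2; minimax = 2.
-5 ≠ 2, so there is no saddle point; optimal play is mixed.
U is strictly dominated by M, so Player 1 never plays it.
X is strictly dominated by Z (it gives Player 1 strictly more in every row), so Player 2 never plays it.
On the remaining 2×2 (M, D vs Y, Z):
Let Player 1 play M with probability p. Expected payoff against Y: (-8)p + 2(1−p) = −10p + 2; against Z: 2p + (-5)(1−p) = 7p − 5.
Setting these equal: −10p + 2 = 7p − 5 ⇒ −17p = -7 ⇒ p = 7/17, and the value is (-10)·(7/17) + 2 = -36/17.
For Player 2: with q = P(Y), equating M's and D's payoffs gives −10q + 2 = 7q − 5 ⇒ q = 7/17.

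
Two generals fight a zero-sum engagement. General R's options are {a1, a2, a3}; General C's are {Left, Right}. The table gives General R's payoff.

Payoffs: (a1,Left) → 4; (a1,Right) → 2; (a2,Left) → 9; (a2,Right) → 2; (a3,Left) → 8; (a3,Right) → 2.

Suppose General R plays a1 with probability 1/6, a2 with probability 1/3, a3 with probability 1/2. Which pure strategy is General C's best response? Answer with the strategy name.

Right

If General C plays Left, General R's expected payoff is (1/6)·4 + (1/3)·9 + (1/2)·8 = 23/3.
If General C plays Right, General R's expected payoff is (1/6)·2 + (1/3)·2 + (1/2)·2 = 2.
General C minimizes General R's payoff; the smallest is 2, so the best response is Right.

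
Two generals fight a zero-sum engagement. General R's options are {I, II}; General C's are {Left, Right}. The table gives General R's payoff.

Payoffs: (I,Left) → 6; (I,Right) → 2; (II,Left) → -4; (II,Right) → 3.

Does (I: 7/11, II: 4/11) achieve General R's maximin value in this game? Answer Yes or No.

Yes

Against Left this mix gives (7/11)·6 + (4/11)·(-4) = 26/11.
Against Right this mix gives (7/11)·2 + (4/11)·3 = 26/11.
All of General C's active replies (Left, Right) yield 26/11, and no column does worse for General R. The mix makes General C indifferent and guarantees 26/11, so it is optimal.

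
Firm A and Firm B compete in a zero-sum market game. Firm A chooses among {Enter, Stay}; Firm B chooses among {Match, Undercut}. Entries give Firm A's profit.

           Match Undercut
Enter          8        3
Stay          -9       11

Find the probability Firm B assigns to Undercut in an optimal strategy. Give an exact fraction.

17/25

Row minima: Enter → 3, Stay → -9; maximin = 3.
Column maxima: Match → 8, Undercut → 11; minimax = 8.
3 ≠ 8, so there is no saddle point; optimal play is mixed.
Let Firm A play Enter with probability p. Expected payoff against Match: 8p + (-9)(1−p) = 17p − 9; against Undercut: 3p + 11(1−p) = −8p + 11.
Setting these equal: 17p − 9 = −8p + 11 ⇒ 25p = 20 ⇒ p = 4/5, and the value is (17)·(4/5) − 9 = 23/5.
For Firm B: with q = P(Match), equating Enter's and Stay's payoffs gives 5q + 3 = −20q + 11 ⇒ q = 8/25.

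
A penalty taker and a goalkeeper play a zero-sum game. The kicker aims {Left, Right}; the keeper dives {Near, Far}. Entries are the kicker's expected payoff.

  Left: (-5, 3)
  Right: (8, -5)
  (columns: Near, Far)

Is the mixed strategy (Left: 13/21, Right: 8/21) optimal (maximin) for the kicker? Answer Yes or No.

Yes

Against Near this mix gives (13/21)·(-5) + (8/21)·8 = -1/21.
Against Far this mix gives (13/21)·3 + (8/21)·(-5) = -1/21.
All of the keeper's active replies (Near, Far) yield -1/21, and no column does worse for the kicker. The mix makes the keeper indifferent and guarantees -1/21, so it is optimal.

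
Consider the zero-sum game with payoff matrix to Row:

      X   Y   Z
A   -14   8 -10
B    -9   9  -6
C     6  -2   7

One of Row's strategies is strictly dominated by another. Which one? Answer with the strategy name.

B gives a strictly higher payoff than A against every column: -9 > -14, 9 > 8, -6 > -10.
So A is strictly dominated and Row never plays it.

A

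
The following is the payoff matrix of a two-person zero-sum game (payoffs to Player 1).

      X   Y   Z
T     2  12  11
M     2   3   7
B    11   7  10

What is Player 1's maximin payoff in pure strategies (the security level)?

Row minima: T → 2, M → 2, B → 7.
The best of these is 7.

7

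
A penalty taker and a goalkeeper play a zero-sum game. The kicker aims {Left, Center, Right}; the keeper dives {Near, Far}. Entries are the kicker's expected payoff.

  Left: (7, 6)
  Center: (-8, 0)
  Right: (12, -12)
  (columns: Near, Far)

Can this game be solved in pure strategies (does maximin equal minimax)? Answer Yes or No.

Yes

Row minima: Left → 6, Center → -8, Right → -12; maximin = 6.
Column maxima: Near → 12, Far → 6; minimax = 6.
maximin = minimax = 6, so a saddle point exists.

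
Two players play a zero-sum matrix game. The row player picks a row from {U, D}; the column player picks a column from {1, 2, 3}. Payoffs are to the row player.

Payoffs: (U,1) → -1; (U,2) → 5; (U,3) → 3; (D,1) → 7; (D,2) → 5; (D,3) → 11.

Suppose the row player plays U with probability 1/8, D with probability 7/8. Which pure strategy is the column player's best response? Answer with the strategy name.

If the column player plays 1, the row player's expected payoff is (1/8)·(-1) + (7/8)·7 = 6.
If the column player plays 2, the row player's expected payoff is (1/8)·5 + (7/8)·5 = 5.
If the column player plays 3, the row player's expected payoff is (1/8)·3 + (7/8)·11 = 10.
The column player minimizes the row player's payoff; the smallest is 5, so the best response is 2.

2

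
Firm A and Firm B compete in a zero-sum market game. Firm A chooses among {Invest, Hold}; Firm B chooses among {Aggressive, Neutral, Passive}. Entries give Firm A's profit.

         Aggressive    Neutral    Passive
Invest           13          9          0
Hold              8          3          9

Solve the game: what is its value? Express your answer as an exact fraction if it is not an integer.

Row minima: Invest → 0, Hold → 3; maximin = 3.
Column maxima: Aggressive → 13, Neutral → 9, Passive → 9; minimax = 9.
3 ≠ 9, so there is no saddle point; optimal play is mixed.
Aggressive is strictly dominated by Neutral (it gives Firm A strictly more in every row), so Firm B never plays it.
On the remaining 2×2 (Invest, Hold vs Neutral, Passive):
Let Firm A play Invest with probability p. Expected payoff against Neutral: 9p + 3(1−p) = 6p + 3; against Passive: 0p + 9(1−p) = −9p + 9.
Setting these equal: 6p + 3 = −9p + 9 ⇒ 15p = 6 ⇒ p = 2/5, and the value is (6)·(2/5) + 3 = 27/5.
For Firm B: with q = P(Neutral), equating Invest's and Hold's payoffs gives 9q = −6q + 9 ⇒ q = 3/5.

27/5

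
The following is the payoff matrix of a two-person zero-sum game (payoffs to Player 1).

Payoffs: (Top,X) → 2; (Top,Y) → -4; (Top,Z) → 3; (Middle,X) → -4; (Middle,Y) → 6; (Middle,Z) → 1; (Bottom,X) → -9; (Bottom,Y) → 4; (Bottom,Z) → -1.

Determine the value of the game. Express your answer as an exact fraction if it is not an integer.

-1/4

Row minima: Top → -4, Middle → -4, Bottom → -9; maximin = -4.
Column maxima: X → 2, Y → 6, Z → 3; minimax = 2.
-4 ≠ 2, so there is no saddle point; optimal play is mixed.
Bottom is strictly dominated by Middle, so Player 1 never plays it.
Z is strictly dominated by X (it gives Player 1 strictly more in every row), so Player 2 never plays it.
On the remaining 2×2 (Top, Middle vs X, Y):
Let Player 1 play Top with probability p. Expected payoff against X: 2p + (-4)(1−p) = 6p − 4; against Y: (-4)p + 6(1−p) = −10p + 6.
Setting these equal: 6p − 4 = −10p + 6 ⇒ 16p = 10 ⇒ p = 5/8, and the value is (6)·(5/8) − 4 = -1/4.
For Player 2: with q = P(X), equating Top's and Middle's payoffs gives 6q − 4 = −10q + 6 ⇒ q = 5/8.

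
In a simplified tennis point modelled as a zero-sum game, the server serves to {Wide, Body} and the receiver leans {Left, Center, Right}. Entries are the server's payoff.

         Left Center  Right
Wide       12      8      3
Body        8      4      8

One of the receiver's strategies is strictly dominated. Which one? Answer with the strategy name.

Center holds the server's payoff strictly below Left in every row: 8 < 12, 4 < 8.
So Left is strictly dominated for the receiver.

Left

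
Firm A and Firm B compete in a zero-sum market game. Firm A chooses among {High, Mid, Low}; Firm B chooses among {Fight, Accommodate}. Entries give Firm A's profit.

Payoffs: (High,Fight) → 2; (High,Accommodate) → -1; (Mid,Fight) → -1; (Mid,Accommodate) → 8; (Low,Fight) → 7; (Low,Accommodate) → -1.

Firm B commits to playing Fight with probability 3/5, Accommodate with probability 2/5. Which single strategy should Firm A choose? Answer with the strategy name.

Expected payoff of High: (3/5)·2 + (2/5)·(-1) = 4/5.
Expected payoff of Mid: (3/5)·(-1) + (2/5)·8 = 13/5.
Expected payoff of Low: (3/5)·7 + (2/5)·(-1) = 19/5.
The largest is 19/5, so Firm A's best response is Low.

Low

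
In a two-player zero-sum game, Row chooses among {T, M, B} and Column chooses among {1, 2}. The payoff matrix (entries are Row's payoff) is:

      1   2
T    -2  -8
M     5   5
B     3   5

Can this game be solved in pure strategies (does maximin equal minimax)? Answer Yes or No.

Yes

Row minima: T → -8, M → 5, B → 3; maximin = 5.
Column maxima: 1 → 5, 2 → 5; minimax = 5.
maximin = minimax = 5, so a saddle point exists.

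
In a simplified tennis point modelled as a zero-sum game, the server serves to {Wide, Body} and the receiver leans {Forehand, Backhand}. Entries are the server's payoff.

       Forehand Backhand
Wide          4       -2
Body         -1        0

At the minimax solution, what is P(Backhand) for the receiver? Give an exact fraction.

Row minima: Wide → -2, Body → -1; maximin = -1.
Column maxima: Forehand → 4, Backhand → 0; minimax = 0.
-1 ≠ 0, so there is no saddle point; optimal play is mixed.
Let the server play Wide with probability p. Expected payoff against Forehand: 4p + (-1)(1−p) = 5p − 1; against Backhand: (-2)p + 0(1−p) = −2p.
Setting these equal: 5p − 1 = −2p ⇒ 7p = 1 ⇒ p = 1/7, and the value is (5)·(1/7) − 1 = -2/7.
For the receiver: with q = P(Forehand), equating Wide's and Body's payoffs gives 6q − 2 = −q ⇒ q = 2/7.

5/7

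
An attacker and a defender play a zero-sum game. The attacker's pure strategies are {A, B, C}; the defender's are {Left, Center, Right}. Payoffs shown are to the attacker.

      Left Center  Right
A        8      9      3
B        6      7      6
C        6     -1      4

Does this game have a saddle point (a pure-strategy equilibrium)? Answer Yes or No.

Yes

Row minima: A → 3, B → 6, C → -1; maximin = 6.
Column maxima: Left → 8, Center → 9, Right → 6; minimax = 6.
maximin = minimax = 6, so a saddle point exists.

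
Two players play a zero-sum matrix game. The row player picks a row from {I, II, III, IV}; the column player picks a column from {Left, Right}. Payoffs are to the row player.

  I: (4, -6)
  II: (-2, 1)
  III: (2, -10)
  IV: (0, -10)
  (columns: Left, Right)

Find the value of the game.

-8/13

Row minima: I → -6, II → -2, III → -10, IV → -10; maximin = -2.
Column maxima: Left → 4, Right → 1; minimax = 1.
-2 ≠ 1, so there is no saddle point; optimal play is mixed.
III is strictly dominated by I, so the row player never plays it.
IV is strictly dominated by I, so the row player never plays it.
On the remaining 2×2 (I, II vs Left, Right):
Let the row player play I with probability p. Expected payoff against Left: 4p + (-2)(1−p) = 6p − 2; against Right: (-6)p + 1(1−p) = −7p + 1.
Setting these equal: 6p − 2 = −7p + 1 ⇒ 13p = 3 ⇒ p = 3/13, and the value is (6)·(3/13) − 2 = -8/13.
For the column player: with q = P(Left), equating I's and II's payoffs gives 10q − 6 = −3q + 1 ⇒ q = 7/13.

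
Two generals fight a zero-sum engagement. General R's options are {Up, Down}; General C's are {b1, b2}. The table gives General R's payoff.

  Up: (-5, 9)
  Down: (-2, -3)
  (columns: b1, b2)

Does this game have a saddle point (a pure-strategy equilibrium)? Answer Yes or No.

Row minima: Up → -5, Down → -3; maximin = -3.
Column maxima: b1 → -2, b2 → 9; minimax = -2.
-3 ≠ -2, so no pure-strategy equilibrium exists.

No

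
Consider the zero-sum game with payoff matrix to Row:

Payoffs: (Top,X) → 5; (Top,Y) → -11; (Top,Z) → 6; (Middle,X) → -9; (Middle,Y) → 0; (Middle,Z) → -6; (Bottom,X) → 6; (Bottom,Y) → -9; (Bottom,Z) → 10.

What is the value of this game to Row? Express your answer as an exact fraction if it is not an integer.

Row minima: Top → -11, Middle → -9, Bottom → -9; maximin = -9.
Column maxima: X → 6, Y → 0, Z → 10; minimax = 0.
-9 ≠ 0, so there is no saddle point; optimal play is mixed.
Top is strictly dominated by Bottom, so Row never plays it.
Z is strictly dominated by X (it gives Row strictly more in every row), so Column never plays it.
On the remaining 2×2 (Middle, Bottom vs X, Y):
Let Row play Middle with probability p. Expected payoff against X: (-9)p + 6(1−p) = −15p + 6; against Y: 0p + (-9)(1−p) = 9p − 9.
Setting these equal: −15p + 6 = 9p − 9 ⇒ −24p = -15 ⇒ p = 5/8, and the value is (-15)·(5/8) + 6 = -27/8.
For Column: with q = P(X), equating Middle's and Bottom's payoffs gives −9q = 15q − 9 ⇒ q = 3/8.

-27/8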